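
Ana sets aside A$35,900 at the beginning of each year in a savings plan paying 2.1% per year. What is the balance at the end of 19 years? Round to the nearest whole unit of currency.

A$845,114

FV = 35900 × [(1+0.021)^19 − 1] / 0.021 × (1+i) = 35900 × 23.540790 = 845,114.3596
(annuity-due: payments at period start, so ×(1+i).)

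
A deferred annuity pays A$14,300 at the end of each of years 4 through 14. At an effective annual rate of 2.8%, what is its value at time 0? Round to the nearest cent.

A$123,153.11

PV at t=3 (ordinary 11-year annuity): 14300 × a(11|0.028) = 14300 × 9.355967 = 133,790.3260
PV₀ = 133,790.3260 / (1+0.028)^3 = 133,790.3260 / 1.086374 = 123,153.1056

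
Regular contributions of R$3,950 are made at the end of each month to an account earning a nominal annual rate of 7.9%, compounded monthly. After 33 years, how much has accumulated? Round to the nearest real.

With 12 periods per year: i = 0.00658333, n = 396.
FV = PMT · [(1+i)^n − 1] / i = 3950 · 1890.071004 = 7,465,780.4666

R$7,465,780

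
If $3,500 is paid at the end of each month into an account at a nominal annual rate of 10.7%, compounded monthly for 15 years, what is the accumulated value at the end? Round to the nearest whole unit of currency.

$1,547,553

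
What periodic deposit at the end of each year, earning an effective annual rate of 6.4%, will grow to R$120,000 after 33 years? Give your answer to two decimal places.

R$1,138.46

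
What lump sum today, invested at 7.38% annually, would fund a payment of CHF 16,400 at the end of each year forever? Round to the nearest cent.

PV = PMT / i = 16400 / 0.0738 = 222,222.2222

CHF 222,222.22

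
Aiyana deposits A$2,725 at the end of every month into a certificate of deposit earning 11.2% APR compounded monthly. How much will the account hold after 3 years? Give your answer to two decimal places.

A$115,956.57

Periodic rate i = 0.112/12 = 0.00933333; n = 3 × 12 = 36 periods.
FV = PMT · [(1+i)^n − 1] / i = 2725 · 42.552870 = 115,956.5699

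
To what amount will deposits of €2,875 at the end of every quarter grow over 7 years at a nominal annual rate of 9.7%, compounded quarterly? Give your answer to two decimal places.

€113,339.34

With 4 periods per year: i = 0.02425, n = 28.
Accumulation factor s(28|0.02425) = 39.422380; FV = 2875 × 39.422380 = 113,339.3428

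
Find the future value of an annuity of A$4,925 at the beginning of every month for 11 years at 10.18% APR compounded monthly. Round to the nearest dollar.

i = 0.1018/12 = 0.00848333 per month; n = 11·12 = 132.
Accumulation factor s(132|0.00848333) × (1+i) = 243.676831; FV = 4925 × 243.676831 = 1,200,108.3921
(Beginning-of-period payments → annuity-due factor ×(1+i).)

A$1,200,108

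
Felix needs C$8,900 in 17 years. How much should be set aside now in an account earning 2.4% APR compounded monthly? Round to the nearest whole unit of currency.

Periodic rate i = 0.024/12 = 0.002; n = 17 × 12 = 204 periods.
PV = FV·(1+i)^(−n) = 8,900 × 0.665250 = 5,920.7240

C$5,921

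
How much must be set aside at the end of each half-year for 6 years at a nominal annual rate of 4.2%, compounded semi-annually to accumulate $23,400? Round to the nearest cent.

$1,734.91

With 2 periods per year: i = 0.021, n = 12.
FV-annuity factor = 13.487762; PMT = 23400 / 13.487762 = 1,734.9060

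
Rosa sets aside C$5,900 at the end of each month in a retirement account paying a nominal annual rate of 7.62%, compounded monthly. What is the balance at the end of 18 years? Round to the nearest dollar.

C$2,717,342

With 12 periods per year: i = 0.00635, n = 216.
FV = PMT · [(1+i)^n − 1] / i = 5900 · 460.566362 = 2,717,341.5376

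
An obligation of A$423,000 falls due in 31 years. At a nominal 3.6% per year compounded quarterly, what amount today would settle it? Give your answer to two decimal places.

A$139,263.00

i = 0.036/4 = 0.009 per quarter; n = 31·4 = 124.
Discount factor = (1+0.009)^(−124) = 0.329227; PV = 423,000 × 0.329227 = 139,263.0024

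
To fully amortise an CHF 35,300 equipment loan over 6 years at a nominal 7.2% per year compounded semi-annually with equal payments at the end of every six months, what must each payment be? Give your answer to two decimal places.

With 2 periods per year: i = 0.036, n = 12.
PMT = 35300 / ( [1 − (1+0.036)^(−12)] / 0.036 ) = 35300 / 9.606711 = 3,674.5148

CHF 3,674.51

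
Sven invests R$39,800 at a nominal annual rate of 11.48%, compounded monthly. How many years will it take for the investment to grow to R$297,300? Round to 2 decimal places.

17.60 years

Periodic rate i = 0.1148/12 = 0.00956667.
(1+i)^n = 297300/39800 = 7.46985, so n = ln 7.46985 / ln 1.00957 = 211.1998 months
= 211.1998/12 years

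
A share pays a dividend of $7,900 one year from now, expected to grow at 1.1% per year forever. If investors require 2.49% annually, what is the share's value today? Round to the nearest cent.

PV = PMT / (i − g) = 7900 / (0.0249 − 0.011) = 7900 / 0.013900 = 568,345.3237

$568,345.32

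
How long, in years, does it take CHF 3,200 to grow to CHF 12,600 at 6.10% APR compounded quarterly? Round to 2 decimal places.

22.64 years

Periodic rate i = 0.061/4 = 0.01525.
(1+i)^n = 12600/3200 = 3.93750, so n = ln 3.93750 / ln 1.01525 = 90.5554 quarters
= 90.5554/4 years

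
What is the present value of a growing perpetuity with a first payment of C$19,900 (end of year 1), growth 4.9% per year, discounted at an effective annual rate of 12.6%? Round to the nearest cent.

C$258,441.56

PV = D₁/(r − g) = 19900/(0.126 − 0.049) = 258,441.5584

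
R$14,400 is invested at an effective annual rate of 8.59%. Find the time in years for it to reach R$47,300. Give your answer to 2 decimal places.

14.43 years

n = ln(47300/14400) / ln(1+0.0859) = ln(3.28472) / 0.082409 = 14.4314 years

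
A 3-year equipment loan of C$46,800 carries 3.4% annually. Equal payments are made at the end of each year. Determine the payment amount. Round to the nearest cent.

PMT = 46800 / ( [1 − (1+0.034)^(−3)] / 0.034 ) = 46800 / 2.806997 = 16,672.6203

C$16,672.62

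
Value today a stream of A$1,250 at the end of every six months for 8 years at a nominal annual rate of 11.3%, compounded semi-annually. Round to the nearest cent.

Periodic rate i = 0.113/2 = 0.0565; n = 8 × 2 = 16 periods.
Annuity factor a(16|0.0565) = 10.353308; PV = 1250 × 10.353308 = 12,941.6347

A$12,941.63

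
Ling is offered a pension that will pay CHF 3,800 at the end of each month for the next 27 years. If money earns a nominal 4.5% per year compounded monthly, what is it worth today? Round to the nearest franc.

CHF 711,983

Periodic rate i = 0.045/12 = 0.00375; n = 27 × 12 = 324 periods.
PV = 3800 × [1 − (1+0.00375)^(−324)] / 0.00375 = 3800 × 187.363990 = 711,983.1611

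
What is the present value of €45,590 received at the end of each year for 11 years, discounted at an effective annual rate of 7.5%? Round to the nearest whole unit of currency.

€333,510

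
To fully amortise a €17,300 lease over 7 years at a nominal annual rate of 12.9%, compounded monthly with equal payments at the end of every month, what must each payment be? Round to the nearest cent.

€313.78

i = 0.129/12 = 0.01075 per month; n = 7·12 = 84.
Annuity-PV factor = 55.133960; PMT = 17300 / 55.133960 = 313.7812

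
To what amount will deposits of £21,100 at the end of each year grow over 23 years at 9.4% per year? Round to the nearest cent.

Accumulation factor s(23|0.094) = 73.360013; FV = 21100 × 73.360013 = 1,547,896.2720

£1,547,896.27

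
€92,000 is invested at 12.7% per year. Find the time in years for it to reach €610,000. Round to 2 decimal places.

15.82 years

n = ln(610000/92000) / ln(1+0.127) = ln(6.63043) / 0.119559 = 15.8220 years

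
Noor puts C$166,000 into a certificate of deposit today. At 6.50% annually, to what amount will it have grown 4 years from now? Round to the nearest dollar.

FV = PV·(1+i)^n = 166,000 × 1.286466 = 213,553.4142

C$213,553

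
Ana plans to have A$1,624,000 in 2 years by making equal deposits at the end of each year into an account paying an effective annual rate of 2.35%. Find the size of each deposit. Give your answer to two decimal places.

PMT = 1.624e+06 / ( [(1+0.0235)^2 − 1] / 0.0235 ) = 1.624e+06 / 2.023500 = 802,569.8048

A$802,569.80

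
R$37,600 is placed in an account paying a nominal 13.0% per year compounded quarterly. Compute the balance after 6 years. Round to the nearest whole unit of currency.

R$81,012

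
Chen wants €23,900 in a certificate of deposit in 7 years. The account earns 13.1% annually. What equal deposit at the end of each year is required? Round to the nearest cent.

PMT = 23900 / ( [(1+0.131)^7 − 1] / 0.131 ) = 23900 / 10.436778 = 2,289.9788

€2,289.98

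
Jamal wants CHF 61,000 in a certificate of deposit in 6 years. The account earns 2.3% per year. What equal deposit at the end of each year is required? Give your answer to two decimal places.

CHF 9,597.59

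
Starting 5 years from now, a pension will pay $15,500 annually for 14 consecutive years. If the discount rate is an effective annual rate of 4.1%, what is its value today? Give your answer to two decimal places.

$138,502.81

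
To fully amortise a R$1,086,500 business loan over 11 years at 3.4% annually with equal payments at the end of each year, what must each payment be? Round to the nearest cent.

Annuity-PV factor = 9.050950; PMT = 1.0865e+06 / 9.050950 = 120,042.6506

R$120,042.65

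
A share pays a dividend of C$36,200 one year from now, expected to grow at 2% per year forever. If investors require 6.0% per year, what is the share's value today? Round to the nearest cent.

C$905,000.00

PV = D₁/(r − g) = 36200/(0.06 − 0.02) = 905,000.0000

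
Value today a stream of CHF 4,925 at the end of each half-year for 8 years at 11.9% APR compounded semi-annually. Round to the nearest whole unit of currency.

CHF 49,943

i = 0.119/2 = 0.0595 per half-year; n = 8·2 = 16.
PV = PMT · [1 − (1+i)^(−n)] / i = 4925 · 10.140687 = 49,942.8817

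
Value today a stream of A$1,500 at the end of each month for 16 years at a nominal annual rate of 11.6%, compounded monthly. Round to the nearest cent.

A$130,702.36

Periodic rate i = 0.116/12 = 0.00966667; n = 16 × 12 = 192 periods.
PV = 1500 × [1 − (1+0.00966667)^(−192)] / 0.00966667 = 1500 × 87.134906 = 130,702.3590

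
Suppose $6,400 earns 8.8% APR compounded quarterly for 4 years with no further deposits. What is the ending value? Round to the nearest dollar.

$9,066

Periodic rate i = 0.088/4 = 0.022; n = 4 × 4 = 16 periods.
6,400 × (1+0.022)^16 = 6,400 × 1.416493 = 9,065.5531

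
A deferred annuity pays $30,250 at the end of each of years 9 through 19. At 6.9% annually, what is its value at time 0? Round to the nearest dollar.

$133,676

Value one period before first payment (t=8): 30250 × [1 − (1+0.069)^(−11)] / 0.069 = 30250 × 7.536168 = 227,969.0737
Discount back 8 years: 227,969.0737 × (1+0.069)^(−8) = 227,969.0737 × 0.586379 = 133,676.2620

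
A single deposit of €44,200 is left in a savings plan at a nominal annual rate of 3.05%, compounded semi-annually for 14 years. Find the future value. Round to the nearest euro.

€67,525

With 2 periods per year: i = 0.01525, n = 28.
FV = PV·(1+i)^n = 44,200 × 1.527721 = 67,525.2527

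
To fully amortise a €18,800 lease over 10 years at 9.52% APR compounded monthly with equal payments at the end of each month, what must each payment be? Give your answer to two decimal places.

€243.47

Periodic rate i = 0.0952/12 = 0.00793333; n = 10 × 12 = 120 periods.
Annuity-PV factor = 77.215853; PMT = 18800 / 77.215853 = 243.4733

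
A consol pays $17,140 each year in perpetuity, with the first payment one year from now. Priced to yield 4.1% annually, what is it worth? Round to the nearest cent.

$418,048.78

PV = C/r = 17140/0.041 = 418,048.7805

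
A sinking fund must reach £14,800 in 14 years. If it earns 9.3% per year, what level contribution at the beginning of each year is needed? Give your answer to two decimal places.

FV-annuity factor × (1+i) = 29.062282; PMT = 14800 / 29.062282 = 509.2511

£509.25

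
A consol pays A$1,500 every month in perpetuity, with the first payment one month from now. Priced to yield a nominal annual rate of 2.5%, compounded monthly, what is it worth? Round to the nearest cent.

Periodic rate i = 0.025/12 = 0.00208333.
PV = PMT / i = 1500 / 0.00208333 = 720,000.0000

A$720,000.00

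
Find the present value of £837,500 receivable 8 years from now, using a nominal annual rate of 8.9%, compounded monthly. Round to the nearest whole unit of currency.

Periodic rate i = 0.089/12 = 0.00741667; n = 8 × 12 = 96 periods.
PV = 837,500 / (1 + 0.00741667)^96 = 837,500 / 2.032716 = 412,010.4093

£412,010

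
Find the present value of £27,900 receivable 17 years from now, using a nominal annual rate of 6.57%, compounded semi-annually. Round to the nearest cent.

£9,296.89

With 2 periods per year: i = 0.03285, n = 34.
Discount factor = (1+0.03285)^(−34) = 0.333222; PV = 27,900 × 0.333222 = 9,296.8874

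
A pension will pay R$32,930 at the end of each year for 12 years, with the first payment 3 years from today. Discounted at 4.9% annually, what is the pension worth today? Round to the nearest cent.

R$266,739.11

Value one period before first payment (t=2): 32930 × [1 − (1+0.049)^(−12)] / 0.049 = 32930 × 8.913452 = 293,519.9788
Discount back 2 years: 293,519.9788 × (1+0.049)^(−2) = 293,519.9788 × 0.908760 = 266,739.1058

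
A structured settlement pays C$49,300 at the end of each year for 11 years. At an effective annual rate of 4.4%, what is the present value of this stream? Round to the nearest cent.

C$422,722.36

PV = 49300 × [1 − (1+0.044)^(−11)] / 0.044 = 49300 × 8.574490 = 422,722.3590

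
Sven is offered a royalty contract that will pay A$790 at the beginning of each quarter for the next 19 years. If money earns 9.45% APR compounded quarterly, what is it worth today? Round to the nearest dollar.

i = 0.0945/4 = 0.023625 per quarter; n = 19·4 = 76.
PV = 790 × [1 − (1+0.023625)^(−76)] / 0.023625 × (1+i) = 790 × 35.981857 = 28,425.6671
Payments are at the start of each period, so multiply by (1+i).

A$28,426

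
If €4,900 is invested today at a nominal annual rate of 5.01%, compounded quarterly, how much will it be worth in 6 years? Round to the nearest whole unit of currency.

€6,606

With 4 periods per year: i = 0.012525, n = 24.
FV = 4,900 × (1 + 0.012525)^24 = 6,605.9336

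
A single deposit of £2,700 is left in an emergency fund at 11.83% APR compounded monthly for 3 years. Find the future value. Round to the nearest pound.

With 12 periods per year: i = 0.00985833, n = 36.
FV = PV·(1+i)^n = 2,700 × 1.423562 = 3,843.6169

£3,844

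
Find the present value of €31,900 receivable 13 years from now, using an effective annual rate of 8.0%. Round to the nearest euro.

€11,730

Discount factor = (1+0.08)^(−13) = 0.367698; PV = 31,900 × 0.367698 = 11,729.5638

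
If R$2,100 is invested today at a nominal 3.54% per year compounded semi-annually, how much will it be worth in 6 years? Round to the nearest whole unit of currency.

R$2,592

Periodic rate i = 0.0354/2 = 0.0177; n = 6 × 2 = 12 periods.
FV = 2,100 × (1 + 0.0177)^12 = 2,592.1289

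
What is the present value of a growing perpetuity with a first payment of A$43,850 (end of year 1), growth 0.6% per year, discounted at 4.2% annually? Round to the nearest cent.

A$1,218,055.56

PV = D₁/(r − g) = 43850/(0.042 − 0.006) = 1,218,055.5556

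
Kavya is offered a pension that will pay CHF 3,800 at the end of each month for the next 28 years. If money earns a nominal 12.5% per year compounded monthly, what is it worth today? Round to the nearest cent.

With 12 periods per year: i = 0.0104167, n = 336.
PV = PMT · [1 − (1+i)^(−n)] / i = 3800 · 93.048092 = 353,582.7495

CHF 353,582.75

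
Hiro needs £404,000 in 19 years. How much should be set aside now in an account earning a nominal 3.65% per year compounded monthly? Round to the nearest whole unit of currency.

With 12 periods per year: i = 0.00304167, n = 228.
PV = FV·(1+i)^(−n) = 404,000 × 0.500350 = 202,141.3979

£202,141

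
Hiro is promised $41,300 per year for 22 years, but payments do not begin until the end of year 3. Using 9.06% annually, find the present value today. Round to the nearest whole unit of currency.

$326,392

Value one period before first payment (t=2): 41300 × [1 − (1+0.0906)^(−22)] / 0.0906 = 41300 × 9.399840 = 388,213.4092
Discount back 2 years: 388,213.4092 × (1+0.0906)^(−2) = 388,213.4092 × 0.840754 = 326,392.0301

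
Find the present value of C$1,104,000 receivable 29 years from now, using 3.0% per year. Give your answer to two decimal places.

PV = 1,104,000 / (1 + 0.03)^29 = 1,104,000 / 2.356566 = 468,478.3840

C$468,478.38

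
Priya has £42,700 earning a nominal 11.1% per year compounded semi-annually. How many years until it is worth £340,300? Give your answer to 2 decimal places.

Periodic rate i = 0.111/2 = 0.0555.
n = ln(340300/42700) / ln(1+0.0555) = ln(7.96956) / 0.054015 = 38.4272 half-years
= 38.4272/2 years

19.21 years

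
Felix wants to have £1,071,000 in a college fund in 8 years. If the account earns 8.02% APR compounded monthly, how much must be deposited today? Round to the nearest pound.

£565,032

i = 0.0802/12 = 0.00668333 per month; n = 8·12 = 96.
PV = FV·(1+i)^(−n) = 1,071,000 × 0.527574 = 565,032.1197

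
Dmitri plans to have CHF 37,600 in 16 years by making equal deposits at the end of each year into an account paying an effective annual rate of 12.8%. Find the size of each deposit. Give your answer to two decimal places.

CHF 819.92

PMT = 37600 / ( [(1+0.128)^16 − 1] / 0.128 ) = 37600 / 45.857998 = 819.9224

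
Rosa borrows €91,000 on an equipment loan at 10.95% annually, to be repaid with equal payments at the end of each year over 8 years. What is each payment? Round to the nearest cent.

Annuity-PV factor = 5.155312; PMT = 91000 / 5.155312 = 17,651.6970

€17,651.70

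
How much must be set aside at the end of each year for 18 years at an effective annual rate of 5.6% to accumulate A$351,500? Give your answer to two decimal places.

PMT = 351500 / ( [(1+0.056)^18 − 1] / 0.056 ) = 351500 / 29.759909 = 11,811.1921

A$11,811.19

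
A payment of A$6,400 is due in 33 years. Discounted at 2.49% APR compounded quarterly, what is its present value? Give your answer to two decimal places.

With 4 periods per year: i = 0.006225, n = 132.
Discount factor = (1+0.006225)^(−132) = 0.440805; PV = 6,400 × 0.440805 = 2,821.1510

A$2,821.15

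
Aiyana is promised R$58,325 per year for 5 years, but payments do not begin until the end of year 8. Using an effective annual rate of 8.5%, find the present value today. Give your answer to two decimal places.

R$129,841.51

Value one period before first payment (t=7): 58325 × [1 − (1+0.085)^(−5)] / 0.085 = 58325 × 3.940642 = 229,837.9493
Discount back 7 years: 229,837.9493 × (1+0.085)^(−7) = 229,837.9493 × 0.564926 = 129,841.5139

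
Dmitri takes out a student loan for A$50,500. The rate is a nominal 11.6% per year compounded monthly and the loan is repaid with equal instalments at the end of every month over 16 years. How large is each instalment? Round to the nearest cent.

A$579.56

With 12 periods per year: i = 0.00966667, n = 192.
Annuity-PV factor = 87.134906; PMT = 50500 / 87.134906 = 579.5611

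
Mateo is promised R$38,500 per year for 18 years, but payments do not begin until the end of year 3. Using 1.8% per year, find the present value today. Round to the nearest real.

Value one period before first payment (t=2): 38500 × [1 − (1+0.018)^(−18)] / 0.018 = 38500 × 15.259040 = 587,473.0521
PV₀ = 587,473.0521 / (1+0.018)^2 = 587,473.0521 / 1.036324 = 566,881.6433

R$566,882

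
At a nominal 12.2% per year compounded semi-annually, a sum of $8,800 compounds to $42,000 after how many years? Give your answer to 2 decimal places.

13.20 years

Periodic rate i = 0.122/2 = 0.061.
n = ln(42000/8800) / ln(1+0.061) = ln(4.77273) / 0.059212 = 26.3954 half-years
= 26.3954/2 years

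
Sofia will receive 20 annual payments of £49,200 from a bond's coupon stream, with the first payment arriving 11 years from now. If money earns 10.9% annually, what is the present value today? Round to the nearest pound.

Value one period before first payment (t=10): 49200 × [1 − (1+0.109)^(−20)] / 0.109 = 49200 × 8.015688 = 394,371.8383
PV₀ = 394,371.8383 / (1+0.109)^10 = 394,371.8383 / 2.813944 = 140,149.1388

£140,149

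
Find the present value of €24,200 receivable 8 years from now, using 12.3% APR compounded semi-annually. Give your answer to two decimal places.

€9,313.12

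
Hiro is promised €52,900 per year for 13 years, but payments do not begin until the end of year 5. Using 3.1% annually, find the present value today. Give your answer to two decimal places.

PV at t=4 (ordinary 13-year annuity): 52900 × a(13|0.031) = 52900 × 10.567260 = 559,008.0617
Discount back 4 years: 559,008.0617 × (1+0.031)^(−4) = 559,008.0617 × 0.885045 = 494,747.2739

€494,747.27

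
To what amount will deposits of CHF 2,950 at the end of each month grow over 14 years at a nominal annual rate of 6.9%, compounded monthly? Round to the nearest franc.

CHF 831,210

i = 0.069/12 = 0.00575 per month; n = 14·12 = 168.
Accumulation factor s(168|0.00575) = 281.766030; FV = 2950 × 281.766030 = 831,209.7873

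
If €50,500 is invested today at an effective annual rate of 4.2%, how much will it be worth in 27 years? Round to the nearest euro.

FV = 50,500 × (1 + 0.042)^27 = 153,362.7156

€153,363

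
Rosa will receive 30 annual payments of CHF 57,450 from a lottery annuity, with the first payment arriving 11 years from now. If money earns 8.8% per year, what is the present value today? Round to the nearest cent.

CHF 258,509.19

Value one period before first payment (t=10): 57450 × [1 − (1+0.088)^(−30)] / 0.088 = 57450 × 10.458632 = 600,848.4331
PV₀ = 600,848.4331 / (1+0.088)^10 = 600,848.4331 / 2.324283 = 258,509.1855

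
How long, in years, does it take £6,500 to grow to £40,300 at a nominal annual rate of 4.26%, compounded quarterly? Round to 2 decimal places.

Periodic rate i = 0.0426/4 = 0.01065.
n = ln(40300/6500) / ln(1+0.01065) = ln(6.20000) / 0.010594 = 172.2298 quarters
= 172.2298/4 years

43.06 years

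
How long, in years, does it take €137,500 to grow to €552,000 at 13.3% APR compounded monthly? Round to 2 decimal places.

Periodic rate i = 0.133/12 = 0.0110833.
n = ln(552000/137500) / ln(1+0.0110833) = ln(4.01455) / 0.011022 = 126.1004 months
= 126.1004/12 years

10.51 years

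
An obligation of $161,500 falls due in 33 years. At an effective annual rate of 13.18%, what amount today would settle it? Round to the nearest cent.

Discount factor = (1+0.1318)^(−33) = 0.016811; PV = 161,500 × 0.016811 = 2,715.0184

$2,715.02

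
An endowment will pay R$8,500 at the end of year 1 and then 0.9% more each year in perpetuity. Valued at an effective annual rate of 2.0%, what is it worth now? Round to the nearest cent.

PV = D₁/(r − g) = 8500/(0.02 − 0.009) = 772,727.2727

R$772,727.27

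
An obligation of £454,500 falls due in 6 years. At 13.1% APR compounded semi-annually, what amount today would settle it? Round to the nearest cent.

With 2 periods per year: i = 0.0655, n = 12.
Discount factor = (1+0.0655)^(−12) = 0.467045; PV = 454,500 × 0.467045 = 212,271.8666

£212,271.87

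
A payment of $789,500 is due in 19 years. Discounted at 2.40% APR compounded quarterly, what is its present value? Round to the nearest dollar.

With 4 periods per year: i = 0.006, n = 76.
Discount factor = (1+0.006)^(−76) = 0.634678; PV = 789,500 × 0.634678 = 501,078.3050

$501,078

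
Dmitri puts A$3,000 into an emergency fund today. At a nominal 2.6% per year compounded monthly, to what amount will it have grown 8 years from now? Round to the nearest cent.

A$3,692.81

Periodic rate i = 0.026/12 = 0.00216667; n = 8 × 12 = 96 periods.
FV = 3,000 × (1 + 0.00216667)^96 = 3,692.8085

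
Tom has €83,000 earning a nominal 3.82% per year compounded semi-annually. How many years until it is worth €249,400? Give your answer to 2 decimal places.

Periodic rate i = 0.0382/2 = 0.0191.
(1+i)^n = 249400/83000 = 3.00482, so n = ln 3.00482 / ln 1.0191 = 58.1514 half-years
= 58.1514/2 years

29.08 years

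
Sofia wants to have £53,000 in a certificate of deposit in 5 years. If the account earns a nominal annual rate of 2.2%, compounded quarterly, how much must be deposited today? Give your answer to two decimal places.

i = 0.022/4 = 0.0055 per quarter; n = 5·4 = 20.
PV = 53,000 / (1 + 0.0055)^20 = 53,000 / 1.115942 = 47,493.5213

£47,493.52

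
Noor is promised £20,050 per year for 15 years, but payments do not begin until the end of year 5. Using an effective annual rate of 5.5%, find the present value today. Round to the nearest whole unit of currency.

£162,455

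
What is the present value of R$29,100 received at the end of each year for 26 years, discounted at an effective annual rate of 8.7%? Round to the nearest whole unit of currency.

Annuity factor a(26|0.087) = 10.180503; PV = 29100 × 10.180503 = 296,252.6449

R$296,253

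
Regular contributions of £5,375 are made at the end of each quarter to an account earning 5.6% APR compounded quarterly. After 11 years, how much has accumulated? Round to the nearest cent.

With 4 periods per year: i = 0.014, n = 44.
FV = 5375 × [(1+0.014)^44 − 1] / 0.014 = 5375 × 60.258150 = 323,887.5545

£323,887.55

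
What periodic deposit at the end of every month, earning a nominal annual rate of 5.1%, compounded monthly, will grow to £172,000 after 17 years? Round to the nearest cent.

£531.48

i = 0.051/12 = 0.00425 per month; n = 17·12 = 204.
FV-annuity factor = 323.621844; PMT = 172000 / 323.621844 = 531.4845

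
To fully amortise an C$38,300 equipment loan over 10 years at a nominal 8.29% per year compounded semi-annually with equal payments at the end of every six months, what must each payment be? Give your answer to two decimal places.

C$2,854.48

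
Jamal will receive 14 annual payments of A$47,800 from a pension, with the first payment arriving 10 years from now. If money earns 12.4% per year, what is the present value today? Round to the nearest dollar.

Value one period before first payment (t=9): 47800 × [1 − (1+0.124)^(−14)] / 0.124 = 47800 × 6.494696 = 310,446.4577
Discount back 9 years: 310,446.4577 × (1+0.124)^(−9) = 310,446.4577 × 0.349223 = 108,415.1332

A$108,415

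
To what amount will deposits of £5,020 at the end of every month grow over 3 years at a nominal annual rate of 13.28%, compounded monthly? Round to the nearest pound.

i = 0.1328/12 = 0.0110667 per month; n = 3·12 = 36.
FV = 5020 × [(1+0.0110667)^36 − 1] / 0.0110667 = 5020 × 43.932274 = 220,540.0170

£220,540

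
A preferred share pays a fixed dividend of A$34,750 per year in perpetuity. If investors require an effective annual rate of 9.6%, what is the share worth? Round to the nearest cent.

A$361,979.17

PV = C/r = 34750/0.096 = 361,979.1667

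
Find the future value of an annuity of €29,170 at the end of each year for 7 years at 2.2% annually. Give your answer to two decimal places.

Accumulation factor s(7|0.022) = 7.479318; FV = 29170 × 7.479318 = 218,171.6954

€218,171.70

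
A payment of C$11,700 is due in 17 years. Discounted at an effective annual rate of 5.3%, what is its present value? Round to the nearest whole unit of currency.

PV = FV·(1+i)^(−n) = 11,700 × 0.415640 = 4,862.9920

C$4,863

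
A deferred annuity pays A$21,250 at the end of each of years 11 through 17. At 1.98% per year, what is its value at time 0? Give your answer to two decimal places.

A$113,130.76

Value one period before first payment (t=10): 21250 × [1 − (1+0.0198)^(−7)] / 0.0198 = 21250 × 6.476970 = 137,635.6030
PV₀ = 137,635.6030 / (1+0.0198)^10 = 137,635.6030 / 1.216606 = 113,130.7623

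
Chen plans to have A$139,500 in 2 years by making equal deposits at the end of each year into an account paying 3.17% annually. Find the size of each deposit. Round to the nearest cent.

A$68,661.71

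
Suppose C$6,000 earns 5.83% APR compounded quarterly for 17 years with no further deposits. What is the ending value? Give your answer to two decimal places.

i = 0.0583/4 = 0.014575 per quarter; n = 17·4 = 68.
FV = PV·(1+i)^n = 6,000 × 2.674993 = 16,049.9583

C$16,049.96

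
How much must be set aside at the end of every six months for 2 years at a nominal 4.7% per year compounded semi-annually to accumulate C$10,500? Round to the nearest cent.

C$2,534.26

Periodic rate i = 0.047/2 = 0.0235; n = 2 × 2 = 4 periods.
FV-annuity factor = 4.143222; PMT = 10500 / 4.143222 = 2,534.2596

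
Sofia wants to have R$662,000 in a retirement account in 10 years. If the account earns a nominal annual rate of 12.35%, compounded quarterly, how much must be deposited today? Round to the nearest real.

Periodic rate i = 0.1235/4 = 0.030875; n = 10 × 4 = 40 periods.
Discount factor = (1+0.030875)^(−40) = 0.296319; PV = 662,000 × 0.296319 = 196,163.2673

R$196,163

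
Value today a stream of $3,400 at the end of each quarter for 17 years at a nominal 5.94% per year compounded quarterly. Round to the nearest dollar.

$144,928

Periodic rate i = 0.0594/4 = 0.01485; n = 17 × 4 = 68 periods.
Annuity factor a(68|0.01485) = 42.625823; PV = 3400 × 42.625823 = 144,927.7985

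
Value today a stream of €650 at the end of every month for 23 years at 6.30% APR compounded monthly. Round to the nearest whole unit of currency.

€94,628

i = 0.063/12 = 0.00525 per month; n = 23·12 = 276.
PV = 650 × [1 − (1+0.00525)^(−276)] / 0.00525 = 650 × 145.581588 = 94,628.0324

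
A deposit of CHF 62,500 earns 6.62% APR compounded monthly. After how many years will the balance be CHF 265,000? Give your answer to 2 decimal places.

21.88 years

Periodic rate i = 0.0662/12 = 0.00551667.
n = ln(265000/62500) / ln(1+0.00551667) = ln(4.24000) / 0.005502 = 262.5760 months
= 262.5760/12 years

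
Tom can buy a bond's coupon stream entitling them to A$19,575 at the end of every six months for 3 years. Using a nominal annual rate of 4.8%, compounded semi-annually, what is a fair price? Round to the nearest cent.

A$108,183.08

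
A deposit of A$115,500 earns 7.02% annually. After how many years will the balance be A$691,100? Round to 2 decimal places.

26.37 years

(1+i)^n = 691100/115500 = 5.98355, so n = ln 5.98355 / ln 1.0702 = 26.3689 years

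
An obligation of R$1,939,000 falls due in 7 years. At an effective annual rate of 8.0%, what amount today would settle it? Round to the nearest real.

R$1,131,388

PV = FV·(1+i)^(−n) = 1,939,000 × 0.583490 = 1,131,387.8764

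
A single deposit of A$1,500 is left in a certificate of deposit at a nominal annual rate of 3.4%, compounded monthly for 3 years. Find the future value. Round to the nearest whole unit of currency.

With 12 periods per year: i = 0.00283333, n = 36.
1,500 × (1+0.00283333)^36 = 1,500 × 1.107224 = 1,660.8357

A$1,661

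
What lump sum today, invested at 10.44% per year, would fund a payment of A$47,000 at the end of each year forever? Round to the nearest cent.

A$450,191.57

PV = C/r = 47000/0.1044 = 450,191.5709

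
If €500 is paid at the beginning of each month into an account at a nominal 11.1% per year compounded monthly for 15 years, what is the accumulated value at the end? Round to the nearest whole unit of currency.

i = 0.111/12 = 0.00925 per month; n = 15·12 = 180.
FV = 500 × [(1+0.00925)^180 − 1] / 0.00925 × (1+i) = 500 × 463.204720 = 231,602.3598
(Beginning-of-period payments → annuity-due factor ×(1+i).)

€231,602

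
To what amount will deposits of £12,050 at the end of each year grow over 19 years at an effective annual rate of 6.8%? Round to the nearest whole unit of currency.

Accumulation factor s(19|0.068) = 36.621000; FV = 12050 × 36.621000 = 441,283.0541

£441,283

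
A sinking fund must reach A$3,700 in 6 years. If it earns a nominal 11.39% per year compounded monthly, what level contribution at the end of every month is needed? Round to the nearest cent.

A$36.05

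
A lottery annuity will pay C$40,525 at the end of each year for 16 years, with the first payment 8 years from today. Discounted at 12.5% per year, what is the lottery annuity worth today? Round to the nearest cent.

C$120,556.90

Value one period before first payment (t=7): 40525 × [1 − (1+0.125)^(−16)] / 0.125 = 40525 × 6.784795 = 274,953.8083
PV₀ = 274,953.8083 / (1+0.125)^7 = 274,953.8083 / 2.280697 = 120,556.9028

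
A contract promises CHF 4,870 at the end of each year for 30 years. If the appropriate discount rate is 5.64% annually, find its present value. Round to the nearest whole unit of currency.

PV = PMT · [1 − (1+i)^(−n)] / i = 4870 · 14.311732 = 69,698.1371

CHF 69,698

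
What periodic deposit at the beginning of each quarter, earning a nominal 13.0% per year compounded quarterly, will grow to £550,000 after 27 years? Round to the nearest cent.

Periodic rate i = 0.13/4 = 0.0325; n = 27 × 4 = 108 periods.
FV-annuity factor × (1+i) = 973.154761; PMT = 550000 / 973.154761 = 565.1722

£565.17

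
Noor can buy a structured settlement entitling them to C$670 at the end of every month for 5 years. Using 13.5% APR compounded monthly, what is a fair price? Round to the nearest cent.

Periodic rate i = 0.135/12 = 0.01125; n = 5 × 12 = 60 periods.
Annuity factor a(60|0.01125) = 43.459656; PV = 670 × 43.459656 = 29,117.9697

C$29,117.97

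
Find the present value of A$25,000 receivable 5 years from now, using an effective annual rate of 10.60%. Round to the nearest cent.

Discount factor = (1+0.106)^(−5) = 0.604261; PV = 25,000 × 0.604261 = 15,106.5180

A$15,106.52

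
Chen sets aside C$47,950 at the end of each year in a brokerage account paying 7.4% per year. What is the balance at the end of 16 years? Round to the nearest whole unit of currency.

C$1,382,632

FV = 47950 × [(1+0.074)^16 − 1] / 0.074 = 47950 × 28.834865 = 1,382,631.7576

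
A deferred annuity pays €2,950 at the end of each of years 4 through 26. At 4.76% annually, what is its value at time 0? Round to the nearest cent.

PV at t=3 (ordinary 23-year annuity): 2950 × a(23|0.0476) = 2950 × 13.799042 = 40,707.1745
PV₀ = 40,707.1745 / (1+0.0476)^3 = 40,707.1745 / 1.149705 = 35,406.6216

€35,406.62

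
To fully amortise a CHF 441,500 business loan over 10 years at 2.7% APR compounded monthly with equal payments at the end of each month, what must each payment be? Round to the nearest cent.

Periodic rate i = 0.027/12 = 0.00225; n = 10 × 12 = 120 periods.
Annuity-PV factor = 105.061752; PMT = 441500 / 105.061752 = 4,202.2905

CHF 4,202.29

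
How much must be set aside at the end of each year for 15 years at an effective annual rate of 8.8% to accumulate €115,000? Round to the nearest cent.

€3,978.76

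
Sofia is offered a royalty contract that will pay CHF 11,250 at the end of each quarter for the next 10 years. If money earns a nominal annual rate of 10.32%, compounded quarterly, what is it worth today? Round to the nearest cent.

CHF 278,639.15

With 4 periods per year: i = 0.0258, n = 40.
PV = PMT · [1 − (1+i)^(−n)] / i = 11250 · 24.767925 = 278,639.1545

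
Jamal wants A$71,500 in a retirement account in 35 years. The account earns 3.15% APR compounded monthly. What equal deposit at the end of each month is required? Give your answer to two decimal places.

A$93.50

i = 0.0315/12 = 0.002625 per month; n = 35·12 = 420.
FV-annuity factor = 764.700413; PMT = 71500 / 764.700413 = 93.5007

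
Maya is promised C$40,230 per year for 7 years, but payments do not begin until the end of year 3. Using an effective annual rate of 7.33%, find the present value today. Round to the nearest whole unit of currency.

C$186,062

PV at t=2 (ordinary 7-year annuity): 40230 × a(7|0.0733) = 40230 × 5.327835 = 214,338.8182
Discount back 2 years: 214,338.8182 × (1+0.0733)^(−2) = 214,338.8182 × 0.868076 = 186,062.3805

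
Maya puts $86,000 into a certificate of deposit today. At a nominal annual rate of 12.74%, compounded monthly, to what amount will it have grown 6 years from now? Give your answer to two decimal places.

Periodic rate i = 0.1274/12 = 0.0106167; n = 6 × 12 = 72 periods.
FV = 86,000 × (1 + 0.0106167)^72 = 183,959.9552

$183,959.96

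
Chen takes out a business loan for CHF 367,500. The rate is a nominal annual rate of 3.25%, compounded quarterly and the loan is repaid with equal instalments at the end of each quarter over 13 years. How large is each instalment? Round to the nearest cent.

CHF 8,693.35

With 4 periods per year: i = 0.008125, n = 52.
PMT = 367500 / ( [1 − (1+0.008125)^(−52)] / 0.008125 ) = 367500 / 42.273711 = 8,693.3461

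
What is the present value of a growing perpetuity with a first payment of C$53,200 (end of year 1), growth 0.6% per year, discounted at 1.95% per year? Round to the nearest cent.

C$3,940,740.74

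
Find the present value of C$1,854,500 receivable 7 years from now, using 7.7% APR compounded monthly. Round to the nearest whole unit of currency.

With 12 periods per year: i = 0.00641667, n = 84.
Discount factor = (1+0.00641667)^(−84) = 0.584337; PV = 1,854,500 × 0.584337 = 1,083,652.2484

C$1,083,652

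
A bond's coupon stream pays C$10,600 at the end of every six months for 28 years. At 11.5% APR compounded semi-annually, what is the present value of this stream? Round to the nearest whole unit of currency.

With 2 periods per year: i = 0.0575, n = 56.
Annuity factor a(56|0.0575) = 16.631624; PV = 10600 × 16.631624 = 176,295.2106

C$176,295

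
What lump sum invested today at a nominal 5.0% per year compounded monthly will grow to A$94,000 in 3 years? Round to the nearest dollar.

A$80,932

With 12 periods per year: i = 0.00416667, n = 36.
PV = 94,000 / (1 + 0.00416667)^36 = 94,000 / 1.161472 = 80,931.7670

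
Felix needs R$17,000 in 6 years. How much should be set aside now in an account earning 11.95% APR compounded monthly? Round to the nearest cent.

R$8,329.14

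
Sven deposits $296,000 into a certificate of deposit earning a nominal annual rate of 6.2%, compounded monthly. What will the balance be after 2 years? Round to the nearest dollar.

$334,970

i = 0.062/12 = 0.00516667 per month; n = 2·12 = 24.
FV = PV·(1+i)^n = 296,000 × 1.131655 = 334,969.7469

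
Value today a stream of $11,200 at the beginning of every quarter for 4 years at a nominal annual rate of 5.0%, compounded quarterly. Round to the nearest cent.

Periodic rate i = 0.05/4 = 0.0125; n = 4 × 4 = 16 periods.
PV = 11200 × [1 − (1+0.0125)^(−16)] / 0.0125 × (1+i) = 11200 × 14.600546 = 163,526.1144
(Beginning-of-period payments → annuity-due factor ×(1+i).)

$163,526.11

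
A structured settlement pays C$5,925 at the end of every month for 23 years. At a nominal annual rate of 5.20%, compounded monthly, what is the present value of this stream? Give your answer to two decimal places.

i = 0.052/12 = 0.00433333 per month; n = 23·12 = 276.
Annuity factor a(276|0.00433333) = 160.803743; PV = 5925 × 160.803743 = 952,762.1801

C$952,762.18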